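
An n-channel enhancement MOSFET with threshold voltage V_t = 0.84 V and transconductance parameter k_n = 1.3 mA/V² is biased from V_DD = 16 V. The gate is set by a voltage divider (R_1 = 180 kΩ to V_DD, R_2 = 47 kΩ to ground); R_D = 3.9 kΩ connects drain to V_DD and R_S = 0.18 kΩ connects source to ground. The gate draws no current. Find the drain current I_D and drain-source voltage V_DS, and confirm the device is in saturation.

I_D ≈ 2.6 mA, V_DS ≈ 5.4 V

V_G = V_DD·R_2/(R_1+R_2) = 16×47/227 = 3.31 V.
Assume saturation: I_D = (k_n/2)(V_GS − V_t)² with V_GS = V_G − I_D·R_S = 3.31 − 0.18·I_D.
Substituting gives 0.0211·I_D² − 1.58·I_D + 3.97 = 0, with roots I_D = 2.61 or 72.4 mA.
The root I_D = 72.4 mA gives V_GS = -9.71 V ≤ V_t, so take I_D = 2.61 mA.
Then V_GS = 2.84 V and V_DS = V_DD − I_D(R_D+R_S) = 16 − 2.61×4.08 = 5.36 V.
Saturation requires V_DS ≥ V_GS − V_t = 2 V; 5.36 ≥ 2 ✓.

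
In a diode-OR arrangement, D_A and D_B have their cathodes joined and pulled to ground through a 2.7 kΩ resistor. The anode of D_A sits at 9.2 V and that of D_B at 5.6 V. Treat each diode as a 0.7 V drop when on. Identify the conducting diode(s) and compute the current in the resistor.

Assume both conduct. Then node N would need to be at both 9.2−0.7 = 8.5 V and 5.6−0.7 = 4.9 V, which is impossible.
Assume only D_A conducts: V_N = 9.2 − 0.7 = 8.5 V, so I_R = 8.5/2.7 = 3.15 mA.
Check D_B: its anode-to-cathode voltage is 5.6 − 8.5 = -2.9 V < 0.7 V, so it is off. The assumption is consistent.

Only D_A conducts; I_R ≈ 3.1 mA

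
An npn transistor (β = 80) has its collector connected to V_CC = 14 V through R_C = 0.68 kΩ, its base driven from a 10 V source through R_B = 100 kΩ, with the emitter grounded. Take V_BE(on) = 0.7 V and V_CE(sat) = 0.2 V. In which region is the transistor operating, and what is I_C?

active; I_C ≈ 7.4 mA

Assume active. Base-emitter loop: I_B = (V_BB − V_BE)/R_B = (10 − 0.7)/100 = 0.093 mA.
I_C = β·I_B = 80×0.093 = 7.44 mA.
V_CE = V_CC − I_C·R_C = 14 − 7.44×0.68 = 8.94 V > V_CE(sat), so the active-region assumption holds.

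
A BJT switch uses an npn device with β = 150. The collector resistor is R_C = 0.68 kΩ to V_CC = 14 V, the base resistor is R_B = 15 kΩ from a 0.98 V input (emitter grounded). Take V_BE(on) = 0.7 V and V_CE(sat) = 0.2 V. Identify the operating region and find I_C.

active; I_C ≈ 2.8 mA

Assume active. Base-emitter loop: I_B = (V_BB − V_BE)/R_B = (0.98 − 0.7)/15 = 0.0187 mA.
I_C = β·I_B = 150×0.0187 = 2.8 mA.
V_CE = V_CC − I_C·R_C = 14 − 2.8×0.68 = 12.1 V > V_CE(sat), so the active-region assumption holds.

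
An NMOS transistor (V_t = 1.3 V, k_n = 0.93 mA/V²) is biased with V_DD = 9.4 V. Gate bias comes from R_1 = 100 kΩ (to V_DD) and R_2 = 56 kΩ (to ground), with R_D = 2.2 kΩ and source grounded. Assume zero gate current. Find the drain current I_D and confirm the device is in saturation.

V_G = V_DD·R_2/(R_1+R_2) = 9.4×56/156 = 3.37 V. With the source grounded, V_GS = V_G = 3.37 V.
Assume saturation: I_D = (k_n/2)(V_GS − V_t)² = (0.93/2)×(3.37 − 1.3)² = 0.465×2.07² = 2 mA.
V_DS = V_DD − I_D·R_D = 9.4 − 2×2.2 = 5 V.
Saturation requires V_DS ≥ V_GS − V_t = 2.07 V; 5 ≥ 2.07 ✓.

I_D ≈ 2 mA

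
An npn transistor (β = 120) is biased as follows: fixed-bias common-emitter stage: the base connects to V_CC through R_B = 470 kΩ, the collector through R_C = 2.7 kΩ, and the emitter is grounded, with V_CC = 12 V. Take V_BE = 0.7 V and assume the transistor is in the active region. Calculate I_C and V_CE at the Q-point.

Base loop: V_CC = I_B·R_B + V_BE, so I_B = (12 − 0.7)/470 kΩ = 0.024 mA.
In the active region I_C = β·I_B = 120 × 0.024 = 2.89 mA.
Collector loop: V_CE = V_CC − I_C·R_C = 12 − 2.89×2.7 = 4.21 V.
Since V_CE = 4.21 V > V_CE(sat) ≈ 0.2 V, the transistor is in the active region as assumed.

I_C ≈ 2.9 mA, V_CE ≈ 4.2 V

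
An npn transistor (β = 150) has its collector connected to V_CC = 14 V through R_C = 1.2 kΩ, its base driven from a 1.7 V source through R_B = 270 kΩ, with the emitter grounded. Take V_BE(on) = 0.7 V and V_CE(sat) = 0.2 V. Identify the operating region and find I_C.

Assume active. Base-emitter loop: I_B = (V_BB − V_BE)/R_B = (1.7 − 0.7)/270 = 0.0037 mA.
I_C = β·I_B = 150×0.0037 = 0.556 mA.
V_CE = V_CC − I_C·R_C = 14 − 0.556×1.2 = 13.3 V > V_CE(sat), so the active-region assumption holds.

active; I_C ≈ 0.56 mA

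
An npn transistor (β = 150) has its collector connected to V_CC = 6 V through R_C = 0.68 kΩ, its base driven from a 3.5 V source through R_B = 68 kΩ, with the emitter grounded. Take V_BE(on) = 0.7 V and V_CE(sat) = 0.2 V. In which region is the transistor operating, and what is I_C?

active; I_C ≈ 6.2 mA

Assume active. Base-emitter loop: I_B = (V_BB − V_BE)/R_B = (3.5 − 0.7)/68 = 0.0412 mA.
I_C = β·I_B = 150×0.0412 = 6.18 mA.
V_CE = V_CC − I_C·R_C = 6 − 6.18×0.68 = 1.8 V > V_CE(sat), so the active-region assumption holds.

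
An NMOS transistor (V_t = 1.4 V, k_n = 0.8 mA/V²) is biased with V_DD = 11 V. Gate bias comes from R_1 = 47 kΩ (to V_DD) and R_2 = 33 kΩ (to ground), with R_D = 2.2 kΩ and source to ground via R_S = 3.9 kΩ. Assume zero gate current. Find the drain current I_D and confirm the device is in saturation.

V_G = V_DD·R_2/(R_1+R_2) = 11×33/80 = 4.54 V.
Assume saturation: I_D = (k_n/2)(V_GS − V_t)² with V_GS = V_G − I_D·R_S = 4.54 − 3.9·I_D.
Substituting gives 6.08·I_D² − 10.8·I_D + 3.94 = 0, with roots I_D = 0.514 or 1.26 mA.
The root I_D = 1.26 mA gives V_GS = -0.374 V ≤ V_t, so take I_D = 0.514 mA.
Then V_GS = 2.53 V and V_DS = V_DD − I_D(R_D+R_S) = 11 − 0.514×6.1 = 7.87 V.
Saturation requires V_DS ≥ V_GS − V_t = 1.13 V; 7.87 ≥ 1.13 ✓.

I_D ≈ 0.51 mA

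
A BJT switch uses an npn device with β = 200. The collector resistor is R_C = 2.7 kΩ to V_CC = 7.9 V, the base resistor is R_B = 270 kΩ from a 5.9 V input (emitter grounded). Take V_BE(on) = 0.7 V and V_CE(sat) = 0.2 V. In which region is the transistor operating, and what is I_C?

saturation; I_C ≈ 2.9 mA

Assume active: I_B = (5.9 − 0.7)/270 = 0.0193 mA, giving I_C = β·I_B = 3.85 mA.
But then V_CE = 7.9 − 3.85×2.7 = -2.5 V < V_CE(sat) = 0.2 V — impossible in the active region.
So the transistor is saturated. With V_CE = 0.2 V, I_C = (V_CC − 0.2)/R_C = 7.7/2.7 = 2.85 mA.
Check: β·I_B = 3.85 mA > I_C = 2.85 mA, confirming saturation.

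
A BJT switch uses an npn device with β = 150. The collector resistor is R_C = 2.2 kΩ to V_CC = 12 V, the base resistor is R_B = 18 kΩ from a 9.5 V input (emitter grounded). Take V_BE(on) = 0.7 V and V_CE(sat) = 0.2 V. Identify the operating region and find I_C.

Assume active: I_B = (9.5 − 0.7)/18 = 0.489 mA, giving I_C = β·I_B = 73.3 mA.
But then V_CE = 12 − 73.3×2.2 = -149 V < V_CE(sat) = 0.2 V — impossible in the active region.
So the transistor is saturated. With V_CE = 0.2 V, I_C = (V_CC − 0.2)/R_C = 11.8/2.2 = 5.36 mA.
Check: β·I_B = 73.3 mA > I_C = 5.36 mA, confirming saturation.

saturation; I_C ≈ 5.4 mA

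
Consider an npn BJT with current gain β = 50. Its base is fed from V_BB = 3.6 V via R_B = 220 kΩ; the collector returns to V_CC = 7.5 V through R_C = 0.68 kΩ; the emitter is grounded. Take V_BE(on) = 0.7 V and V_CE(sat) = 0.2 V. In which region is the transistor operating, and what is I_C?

active; I_C ≈ 0.66 mA

Assume active. Base-emitter loop: I_B = (V_BB − V_BE)/R_B = (3.6 − 0.7)/220 = 0.0132 mA.
I_C = β·I_B = 50×0.0132 = 0.659 mA.
V_CE = V_CC − I_C·R_C = 7.5 − 0.659×0.68 = 7.05 V > V_CE(sat), so the active-region assumption holds.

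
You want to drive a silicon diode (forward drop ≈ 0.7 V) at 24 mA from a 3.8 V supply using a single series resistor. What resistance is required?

The resistor drops V_S − V_D = 3.8 − 0.7 = 3.1 V at 24 mA.
R = 3.1 V / 24 mA = 0.129 kΩ.

R ≈ 0.13 kΩ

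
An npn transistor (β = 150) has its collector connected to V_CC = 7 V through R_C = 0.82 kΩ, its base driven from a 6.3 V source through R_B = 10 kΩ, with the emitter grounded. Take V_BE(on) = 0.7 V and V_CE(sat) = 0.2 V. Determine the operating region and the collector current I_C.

Assume active: I_B = (6.3 − 0.7)/10 = 0.56 mA, giving I_C = β·I_B = 84 mA.
But then V_CE = 7 − 84×0.82 = -61.9 V < V_CE(sat) = 0.2 V — impossible in the active region.
So the transistor is saturated. With V_CE = 0.2 V, I_C = (V_CC − 0.2)/R_C = 6.8/0.82 = 8.29 mA.
Check: β·I_B = 84 mA > I_C = 8.29 mA, confirming saturation.

saturation; I_C ≈ 8.3 mA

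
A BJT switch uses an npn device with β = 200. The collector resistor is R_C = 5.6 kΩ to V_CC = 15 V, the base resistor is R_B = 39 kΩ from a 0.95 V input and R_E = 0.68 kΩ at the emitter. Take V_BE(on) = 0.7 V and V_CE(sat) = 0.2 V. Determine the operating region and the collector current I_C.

Assume active. Base-emitter loop: I_B = (V_BB − V_BE)/(R_B + (β+1)R_E) = (0.95 − 0.7)/(39 + 201×0.68) = 0.00142 mA.
I_C = β·I_B = 200×0.00142 = 0.285 mA.
V_CE = V_CC − I_C·R_C − I_E·R_E = 15 − 0.285×5.6 − 0.286×0.68 = 13.2 V > V_CE(sat), so the active-region assumption holds.

active; I_C ≈ 0.28 mA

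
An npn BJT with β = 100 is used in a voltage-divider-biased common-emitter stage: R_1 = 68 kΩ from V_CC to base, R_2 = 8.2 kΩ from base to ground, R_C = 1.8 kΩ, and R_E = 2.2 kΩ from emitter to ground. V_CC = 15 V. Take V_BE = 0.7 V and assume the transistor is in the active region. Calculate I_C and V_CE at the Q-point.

Thevenize the base divider: V_Th = V_CC·R_2/(R_1+R_2) = 15×8.2/76.2 = 1.61 V, R_Th = R_1‖R_2 = 7.32 kΩ.
Base-emitter loop: V_Th = I_B·R_Th + V_BE + (β+1)I_B·R_E, so I_B = (1.61 − 0.7) / (7.32 + 101×2.2) = 0.00398 mA.
I_C = β·I_B = 100×0.00398 = 0.398 mA, and I_E = (β+1)I_B = 0.402 mA.
V_CE = V_CC − I_C·R_C − I_E·R_E = 15 − 0.398×1.8 − 0.402×2.2 = 13.4 V.
V_CE = 13.4 V > 0.2 V confirms active-region operation.

I_C ≈ 0.4 mA, V_CE ≈ 13 V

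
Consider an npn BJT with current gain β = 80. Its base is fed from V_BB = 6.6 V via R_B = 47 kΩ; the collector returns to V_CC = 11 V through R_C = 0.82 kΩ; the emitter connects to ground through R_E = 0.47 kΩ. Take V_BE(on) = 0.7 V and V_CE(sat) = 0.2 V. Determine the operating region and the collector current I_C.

active; I_C ≈ 5.5 mA

Assume active. Base-emitter loop: I_B = (V_BB − V_BE)/(R_B + (β+1)R_E) = (6.6 − 0.7)/(47 + 81×0.47) = 0.0694 mA.
I_C = β·I_B = 80×0.0694 = 5.55 mA.
V_CE = V_CC − I_C·R_C − I_E·R_E = 11 − 5.55×0.82 − 5.62×0.47 = 3.81 V > V_CE(sat), so the active-region assumption holds.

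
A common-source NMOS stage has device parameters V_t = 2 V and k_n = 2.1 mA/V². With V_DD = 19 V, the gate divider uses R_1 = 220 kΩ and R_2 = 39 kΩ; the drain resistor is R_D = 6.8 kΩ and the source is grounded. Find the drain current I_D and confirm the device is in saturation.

V_G = V_DD·R_2/(R_1+R_2) = 19×39/259 = 2.86 V. With the source grounded, V_GS = V_G = 2.86 V.
Assume saturation: I_D = (k_n/2)(V_GS − V_t)² = (2.1/2)×(2.86 − 2)² = 1.05×0.861² = 0.778 mA.
V_DS = V_DD − I_D·R_D = 19 − 0.778×6.8 = 13.7 V.
Saturation requires V_DS ≥ V_GS − V_t = 0.861 V; 13.7 ≥ 0.861 ✓.

I_D ≈ 0.78 mA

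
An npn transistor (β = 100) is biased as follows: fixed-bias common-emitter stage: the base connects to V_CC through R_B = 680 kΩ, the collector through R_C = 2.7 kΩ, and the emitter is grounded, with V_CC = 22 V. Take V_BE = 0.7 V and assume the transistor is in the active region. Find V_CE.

Base loop: V_CC = I_B·R_B + V_BE, so I_B = (22 − 0.7)/680 kΩ = 0.0313 mA.
In the active region I_C = β·I_B = 100 × 0.0313 = 3.13 mA.
Collector loop: V_CE = V_CC − I_C·R_C = 22 − 3.13×2.7 = 13.5 V.
Since V_CE = 13.5 V > V_CE(sat) ≈ 0.2 V, the transistor is in the active region as assumed.

V_CE ≈ 14 V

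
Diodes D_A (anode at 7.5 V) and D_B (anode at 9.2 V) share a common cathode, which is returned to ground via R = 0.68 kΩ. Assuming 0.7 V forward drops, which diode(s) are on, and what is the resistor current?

Assume both conduct. Then node N would need to be at both 7.5−0.7 = 6.8 V and 9.2−0.7 = 8.5 V, which is impossible.
Assume only D_B conducts: V_N = 9.2 − 0.7 = 8.5 V, so I_R = 8.5/0.68 = 12.5 mA.
Check D_A: its anode-to-cathode voltage is 7.5 − 8.5 = -1 V < 0.7 V, so it is off. The assumption is consistent.

Only D_B conducts; I_R ≈ 12 mA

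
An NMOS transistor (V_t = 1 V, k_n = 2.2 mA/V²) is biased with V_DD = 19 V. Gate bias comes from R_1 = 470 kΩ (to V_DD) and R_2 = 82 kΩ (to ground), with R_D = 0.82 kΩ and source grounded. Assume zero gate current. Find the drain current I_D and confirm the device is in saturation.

I_D ≈ 3.7 mA

V_G = V_DD·R_2/(R_1+R_2) = 19×82/552 = 2.82 V. With the source grounded, V_GS = V_G = 2.82 V.
Assume saturation: I_D = (k_n/2)(V_GS − V_t)² = (2.2/2)×(2.82 − 1)² = 1.1×1.82² = 3.65 mA.
V_DS = V_DD − I_D·R_D = 19 − 3.65×0.82 = 16 V.
Saturation requires V_DS ≥ V_GS − V_t = 1.82 V; 16 ≥ 1.82 ✓.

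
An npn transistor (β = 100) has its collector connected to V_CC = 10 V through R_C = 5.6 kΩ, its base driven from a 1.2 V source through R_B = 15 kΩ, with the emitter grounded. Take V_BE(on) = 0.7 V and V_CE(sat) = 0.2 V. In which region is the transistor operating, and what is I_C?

saturation; I_C ≈ 1.8 mA

Assume active: I_B = (1.2 − 0.7)/15 = 0.0333 mA, giving I_C = β·I_B = 3.33 mA.
But then V_CE = 10 − 3.33×5.6 = -8.67 V < V_CE(sat) = 0.2 V — impossible in the active region.
So the transistor is saturated. With V_CE = 0.2 V, I_C = (V_CC − 0.2)/R_C = 9.8/5.6 = 1.75 mA.
Check: β·I_B = 3.33 mA > I_C = 1.75 mA, confirming saturation.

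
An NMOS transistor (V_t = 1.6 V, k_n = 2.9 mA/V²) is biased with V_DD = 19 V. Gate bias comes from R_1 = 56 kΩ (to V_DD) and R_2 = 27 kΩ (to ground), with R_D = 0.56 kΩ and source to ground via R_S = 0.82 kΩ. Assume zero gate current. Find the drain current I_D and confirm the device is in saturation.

V_G = V_DD·R_2/(R_1+R_2) = 19×27/83 = 6.18 V.
Assume saturation: I_D = (k_n/2)(V_GS − V_t)² with V_GS = V_G − I_D·R_S = 6.18 − 0.82·I_D.
Substituting gives 0.975·I_D² − 11.9·I_D + 30.4 = 0, with roots I_D = 3.65 or 8.55 mA.
The root I_D = 8.55 mA gives V_GS = -0.828 V ≤ V_t, so take I_D = 3.65 mA.
Then V_GS = 3.19 V and V_DS = V_DD − I_D(R_D+R_S) = 19 − 3.65×1.38 = 14 V.
Saturation requires V_DS ≥ V_GS − V_t = 1.59 V; 14 ≥ 1.59 ✓.

I_D ≈ 3.7 mA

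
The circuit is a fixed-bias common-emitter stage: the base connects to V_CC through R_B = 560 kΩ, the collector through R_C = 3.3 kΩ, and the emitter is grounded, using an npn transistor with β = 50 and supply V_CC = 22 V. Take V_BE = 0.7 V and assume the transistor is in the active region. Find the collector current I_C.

I_C ≈ 1.9 mA

Base loop: V_CC = I_B·R_B + V_BE, so I_B = (22 − 0.7)/560 kΩ = 0.038 mA.
In the active region I_C = β·I_B = 50 × 0.038 = 1.9 mA.
Collector loop: V_CE = V_CC − I_C·R_C = 22 − 1.9×3.3 = 15.7 V.
Since V_CE = 15.7 V > V_CE(sat) ≈ 0.2 V, the transistor is in the active region as assumed.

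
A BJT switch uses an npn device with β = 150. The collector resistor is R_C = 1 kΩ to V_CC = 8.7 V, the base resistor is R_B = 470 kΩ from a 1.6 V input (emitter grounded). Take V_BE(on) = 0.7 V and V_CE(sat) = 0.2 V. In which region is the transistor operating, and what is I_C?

Assume active. Base-emitter loop: I_B = (V_BB − V_BE)/R_B = (1.6 − 0.7)/470 = 0.00191 mA.
I_C = β·I_B = 150×0.00191 = 0.287 mA.
V_CE = V_CC − I_C·R_C = 8.7 − 0.287×1 = 8.41 V > V_CE(sat), so the active-region assumption holds.

active; I_C ≈ 0.29 mA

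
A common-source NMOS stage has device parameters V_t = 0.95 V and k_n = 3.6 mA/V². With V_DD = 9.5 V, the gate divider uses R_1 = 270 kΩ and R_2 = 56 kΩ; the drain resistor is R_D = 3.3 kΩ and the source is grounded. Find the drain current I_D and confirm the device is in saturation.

I_D ≈ 0.84 mA

V_G = V_DD·R_2/(R_1+R_2) = 9.5×56/326 = 1.63 V. With the source grounded, V_GS = V_G = 1.63 V.
Assume saturation: I_D = (k_n/2)(V_GS − V_t)² = (3.6/2)×(1.63 − 0.95)² = 1.8×0.682² = 0.837 mA.
V_DS = V_DD − I_D·R_D = 9.5 − 0.837×3.3 = 6.74 V.
Saturation requires V_DS ≥ V_GS − V_t = 0.682 V; 6.74 ≥ 0.682 ✓.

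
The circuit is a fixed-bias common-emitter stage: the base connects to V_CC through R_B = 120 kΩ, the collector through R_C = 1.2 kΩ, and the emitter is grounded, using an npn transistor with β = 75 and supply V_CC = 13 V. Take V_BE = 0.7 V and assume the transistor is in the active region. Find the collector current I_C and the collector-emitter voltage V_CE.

Base loop: V_CC = I_B·R_B + V_BE, so I_B = (13 − 0.7)/120 kΩ = 0.103 mA.
In the active region I_C = β·I_B = 75 × 0.103 = 7.69 mA.
Collector loop: V_CE = V_CC − I_C·R_C = 13 − 7.69×1.2 = 3.77 V.
Since V_CE = 3.77 V > V_CE(sat) ≈ 0.2 V, the transistor is in the active region as assumed.

I_C ≈ 7.7 mA, V_CE ≈ 3.8 V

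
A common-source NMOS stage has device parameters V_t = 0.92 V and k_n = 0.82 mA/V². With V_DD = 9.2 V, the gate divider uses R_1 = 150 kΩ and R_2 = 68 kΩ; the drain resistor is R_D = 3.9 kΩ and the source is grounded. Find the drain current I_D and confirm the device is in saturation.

V_G = V_DD·R_2/(R_1+R_2) = 9.2×68/218 = 2.87 V. With the source grounded, V_GS = V_G = 2.87 V.
Assume saturation: I_D = (k_n/2)(V_GS − V_t)² = (0.82/2)×(2.87 − 0.92)² = 0.41×1.95² = 1.56 mA.
V_DS = V_DD − I_D·R_D = 9.2 − 1.56×3.9 = 3.12 V.
Saturation requires V_DS ≥ V_GS − V_t = 1.95 V; 3.12 ≥ 1.95 ✓.

I_D ≈ 1.6 mA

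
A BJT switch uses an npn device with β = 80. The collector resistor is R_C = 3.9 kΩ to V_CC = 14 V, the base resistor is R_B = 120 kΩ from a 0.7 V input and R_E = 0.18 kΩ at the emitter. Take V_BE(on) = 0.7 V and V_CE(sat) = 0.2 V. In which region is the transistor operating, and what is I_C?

cutoff; I_C ≈ 0

V_BB = 0.7 V ≤ V_BE(on) = 0.7 V, so the base-emitter junction is not forward biased.
The transistor is in cutoff: I_B = I_C = 0.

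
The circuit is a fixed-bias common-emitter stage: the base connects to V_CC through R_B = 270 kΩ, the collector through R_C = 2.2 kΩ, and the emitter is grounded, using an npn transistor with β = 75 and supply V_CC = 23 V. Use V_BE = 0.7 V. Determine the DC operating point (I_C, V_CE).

I_C ≈ 6.2 mA, V_CE ≈ 9.4 V

Base loop: V_CC = I_B·R_B + V_BE, so I_B = (23 − 0.7)/270 kΩ = 0.0826 mA.
In the active region I_C = β·I_B = 75 × 0.0826 = 6.19 mA.
Collector loop: V_CE = V_CC − I_C·R_C = 23 − 6.19×2.2 = 9.37 V.
Since V_CE = 9.37 V > V_CE(sat) ≈ 0.2 V, the transistor is in the active region as assumed.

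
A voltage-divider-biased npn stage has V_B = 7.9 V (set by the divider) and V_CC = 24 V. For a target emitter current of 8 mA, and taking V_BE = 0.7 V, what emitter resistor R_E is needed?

V_E = V_B − V_BE = 7.9 − 0.7 = 7.2 V.
R_E = V_E / I_E = 7.2 / 8 = 0.9 kΩ.

R_E ≈ 0.9 kΩ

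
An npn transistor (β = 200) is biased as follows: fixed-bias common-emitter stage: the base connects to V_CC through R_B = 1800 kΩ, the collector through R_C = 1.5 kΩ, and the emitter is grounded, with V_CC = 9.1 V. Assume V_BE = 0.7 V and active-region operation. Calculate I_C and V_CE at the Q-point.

I_C ≈ 0.93 mA, V_CE ≈ 7.7 V

Base loop: V_CC = I_B·R_B + V_BE, so I_B = (9.1 − 0.7)/1800 kΩ = 0.00467 mA.
In the active region I_C = β·I_B = 200 × 0.00467 = 0.933 mA.
Collector loop: V_CE = V_CC − I_C·R_C = 9.1 − 0.933×1.5 = 7.7 V.
Since V_CE = 7.7 V > V_CE(sat) ≈ 0.2 V, the transistor is in the active region as assumed.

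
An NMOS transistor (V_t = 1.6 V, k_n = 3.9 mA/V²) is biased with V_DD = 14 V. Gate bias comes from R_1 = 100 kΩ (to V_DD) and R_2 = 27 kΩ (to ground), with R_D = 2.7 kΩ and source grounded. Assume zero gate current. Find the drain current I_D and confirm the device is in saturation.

V_G = V_DD·R_2/(R_1+R_2) = 14×27/127 = 2.98 V. With the source grounded, V_GS = V_G = 2.98 V.
Assume saturation: I_D = (k_n/2)(V_GS − V_t)² = (3.9/2)×(2.98 − 1.6)² = 1.95×1.38² = 3.69 mA.
V_DS = V_DD − I_D·R_D = 14 − 3.69×2.7 = 4.03 V.
Saturation requires V_DS ≥ V_GS − V_t = 1.38 V; 4.03 ≥ 1.38 ✓.

I_D ≈ 3.7 mA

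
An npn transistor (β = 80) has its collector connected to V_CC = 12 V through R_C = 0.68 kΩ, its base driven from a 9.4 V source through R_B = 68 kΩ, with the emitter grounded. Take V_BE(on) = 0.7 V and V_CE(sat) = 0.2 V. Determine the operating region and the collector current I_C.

Assume active. Base-emitter loop: I_B = (V_BB − V_BE)/R_B = (9.4 − 0.7)/68 = 0.128 mA.
I_C = β·I_B = 80×0.128 = 10.2 mA.
V_CE = V_CC − I_C·R_C = 12 − 10.2×0.68 = 5.04 V > V_CE(sat), so the active-region assumption holds.

active; I_C ≈ 10 mA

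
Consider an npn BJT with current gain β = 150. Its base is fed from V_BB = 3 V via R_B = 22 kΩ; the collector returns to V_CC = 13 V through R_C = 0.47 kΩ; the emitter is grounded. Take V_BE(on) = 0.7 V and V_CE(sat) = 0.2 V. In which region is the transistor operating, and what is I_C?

active; I_C ≈ 16 mA

Assume active. Base-emitter loop: I_B = (V_BB − V_BE)/R_B = (3 − 0.7)/22 = 0.105 mA.
I_C = β·I_B = 150×0.105 = 15.7 mA.
V_CE = V_CC − I_C·R_C = 13 − 15.7×0.47 = 5.63 V > V_CE(sat), so the active-region assumption holds.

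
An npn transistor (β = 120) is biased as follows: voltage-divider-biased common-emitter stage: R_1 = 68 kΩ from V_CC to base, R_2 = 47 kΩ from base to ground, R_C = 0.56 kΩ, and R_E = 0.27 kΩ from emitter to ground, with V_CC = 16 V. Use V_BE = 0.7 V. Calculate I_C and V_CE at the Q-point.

Thevenize the base divider: V_Th = V_CC·R_2/(R_1+R_2) = 16×47/115 = 6.54 V, R_Th = R_1‖R_2 = 27.8 kΩ.
Base-emitter loop: V_Th = I_B·R_Th + V_BE + (β+1)I_B·R_E, so I_B = (6.54 − 0.7) / (27.8 + 121×0.27) = 0.0966 mA.
I_C = β·I_B = 120×0.0966 = 11.6 mA, and I_E = (β+1)I_B = 11.7 mA.
V_CE = V_CC − I_C·R_C − I_E·R_E = 16 − 11.6×0.56 − 11.7×0.27 = 6.35 V.
V_CE = 6.35 V > 0.2 V confirms active-region operation.

I_C ≈ 12 mA, V_CE ≈ 6.4 V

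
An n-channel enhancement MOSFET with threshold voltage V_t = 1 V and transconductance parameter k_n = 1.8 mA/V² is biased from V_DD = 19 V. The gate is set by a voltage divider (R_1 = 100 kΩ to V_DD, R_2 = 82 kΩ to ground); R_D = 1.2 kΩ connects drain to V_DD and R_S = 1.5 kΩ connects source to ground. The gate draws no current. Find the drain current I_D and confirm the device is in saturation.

I_D ≈ 3.7 mA

V_G = V_DD·R_2/(R_1+R_2) = 19×82/182 = 8.56 V.
Assume saturation: I_D = (k_n/2)(V_GS − V_t)² with V_GS = V_G − I_D·R_S = 8.56 − 1.5·I_D.
Substituting gives 2.03·I_D² − 21.4·I_D + 51.4 = 0, with roots I_D = 3.69 or 6.88 mA.
The root I_D = 6.88 mA gives V_GS = -1.77 V ≤ V_t, so take I_D = 3.69 mA.
Then V_GS = 3.02 V and V_DS = V_DD − I_D(R_D+R_S) = 19 − 3.69×2.7 = 9.04 V.
Saturation requires V_DS ≥ V_GS − V_t = 2.02 V; 9.04 ≥ 2.02 ✓.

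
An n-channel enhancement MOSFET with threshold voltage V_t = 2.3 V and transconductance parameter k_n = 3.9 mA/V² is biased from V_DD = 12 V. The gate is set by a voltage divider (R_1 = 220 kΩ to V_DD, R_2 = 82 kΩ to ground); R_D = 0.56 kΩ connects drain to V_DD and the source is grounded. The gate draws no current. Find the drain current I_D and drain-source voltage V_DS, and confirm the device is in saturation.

I_D ≈ 1.8 mA, V_DS ≈ 11 V

V_G = V_DD·R_2/(R_1+R_2) = 12×82/302 = 3.26 V. With the source grounded, V_GS = V_G = 3.26 V.
Assume saturation: I_D = (k_n/2)(V_GS − V_t)² = (3.9/2)×(3.26 − 2.3)² = 1.95×0.958² = 1.79 mA.
V_DS = V_DD − I_D·R_D = 12 − 1.79×0.56 = 11 V.
Saturation requires V_DS ≥ V_GS − V_t = 0.958 V; 11 ≥ 0.958 ✓.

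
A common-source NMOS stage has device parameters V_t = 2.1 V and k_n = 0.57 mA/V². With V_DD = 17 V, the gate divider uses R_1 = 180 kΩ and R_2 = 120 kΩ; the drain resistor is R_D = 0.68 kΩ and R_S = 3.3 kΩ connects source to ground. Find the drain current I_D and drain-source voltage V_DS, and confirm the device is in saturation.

V_G = V_DD·R_2/(R_1+R_2) = 17×120/300 = 6.8 V.
Assume saturation: I_D = (k_n/2)(V_GS − V_t)² with V_GS = V_G − I_D·R_S = 6.8 − 3.3·I_D.
Substituting gives 3.1·I_D² − 9.84·I_D + 6.3 = 0, with roots I_D = 0.889 or 2.28 mA.
The root I_D = 2.28 mA gives V_GS = -0.729 V ≤ V_t, so take I_D = 0.889 mA.
Then V_GS = 3.87 V and V_DS = V_DD − I_D(R_D+R_S) = 17 − 0.889×3.98 = 13.5 V.
Saturation requires V_DS ≥ V_GS − V_t = 1.77 V; 13.5 ≥ 1.77 ✓.

I_D ≈ 0.89 mA, V_DS ≈ 13 V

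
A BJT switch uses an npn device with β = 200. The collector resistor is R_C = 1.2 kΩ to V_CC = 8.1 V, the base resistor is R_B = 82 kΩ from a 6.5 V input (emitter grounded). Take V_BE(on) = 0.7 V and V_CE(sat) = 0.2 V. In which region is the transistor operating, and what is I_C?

Assume active: I_B = (6.5 − 0.7)/82 = 0.0707 mA, giving I_C = β·I_B = 14.1 mA.
But then V_CE = 8.1 − 14.1×1.2 = -8.88 V < V_CE(sat) = 0.2 V — impossible in the active region.
So the transistor is saturated. With V_CE = 0.2 V, I_C = (V_CC − 0.2)/R_C = 7.9/1.2 = 6.58 mA.
Check: β·I_B = 14.1 mA > I_C = 6.58 mA, confirming saturation.

saturation; I_C ≈ 6.6 mA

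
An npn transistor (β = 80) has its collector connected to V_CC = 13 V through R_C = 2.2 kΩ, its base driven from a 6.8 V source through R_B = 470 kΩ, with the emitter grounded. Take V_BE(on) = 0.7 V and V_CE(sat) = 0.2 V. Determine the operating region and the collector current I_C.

active; I_C ≈ 1 mA

Assume active. Base-emitter loop: I_B = (V_BB − V_BE)/R_B = (6.8 − 0.7)/470 = 0.013 mA.
I_C = β·I_B = 80×0.013 = 1.04 mA.
V_CE = V_CC − I_C·R_C = 13 − 1.04×2.2 = 10.7 V > V_CE(sat), so the active-region assumption holds.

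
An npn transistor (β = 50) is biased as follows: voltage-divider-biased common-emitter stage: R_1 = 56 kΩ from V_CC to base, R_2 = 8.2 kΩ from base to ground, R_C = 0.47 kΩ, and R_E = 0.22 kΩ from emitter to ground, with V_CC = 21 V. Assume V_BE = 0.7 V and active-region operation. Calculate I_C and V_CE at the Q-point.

I_C ≈ 5.4 mA, V_CE ≈ 17 V

Thevenize the base divider: V_Th = V_CC·R_2/(R_1+R_2) = 21×8.2/64.2 = 2.68 V, R_Th = R_1‖R_2 = 7.15 kΩ.
Base-emitter loop: V_Th = I_B·R_Th + V_BE + (β+1)I_B·R_E, so I_B = (2.68 − 0.7) / (7.15 + 51×0.22) = 0.108 mA.
I_C = β·I_B = 50×0.108 = 5.39 mA, and I_E = (β+1)I_B = 5.5 mA.
V_CE = V_CC − I_C·R_C − I_E·R_E = 21 − 5.39×0.47 − 5.5×0.22 = 17.3 V.
V_CE = 17.3 V > 0.2 V confirms active-region operation.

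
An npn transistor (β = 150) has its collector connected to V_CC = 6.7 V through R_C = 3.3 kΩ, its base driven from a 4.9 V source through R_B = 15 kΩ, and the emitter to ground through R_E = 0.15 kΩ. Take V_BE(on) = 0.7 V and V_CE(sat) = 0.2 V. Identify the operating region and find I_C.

Assume active: I_B = (4.9 − 0.7)/(15 + 151×0.15) = 0.112 mA, I_C = β·I_B = 16.7 mA.
Then V_CE = 6.7 − 16.7×3.3 − 16.8×0.15 = -51 V < 0.2 V — the active assumption fails.
Re-solve with V_CE = 0.2 V. KCL at the emitter: V_E/R_E = (V_BB−0.7−V_E)/R_B + (V_CC−0.2−V_E)/R_C, giving V_E = 0.32 V.
I_C = (V_CC − 0.2 − V_E)/R_C = (6.5 − 0.32)/3.3 = 1.87 mA.
Check: I_B = (4.2 − 0.32)/15 = 0.259 mA, and β·I_B = 38.8 mA > I_C, confirming saturation.

saturation; I_C ≈ 1.9 mA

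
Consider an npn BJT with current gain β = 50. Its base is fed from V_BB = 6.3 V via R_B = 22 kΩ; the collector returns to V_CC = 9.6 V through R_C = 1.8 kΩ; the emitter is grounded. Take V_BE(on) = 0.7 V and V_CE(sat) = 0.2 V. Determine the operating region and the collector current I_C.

saturation; I_C ≈ 5.2 mA

Assume active: I_B = (6.3 − 0.7)/22 = 0.255 mA, giving I_C = β·I_B = 12.7 mA.
But then V_CE = 9.6 − 12.7×1.8 = -13.3 V < V_CE(sat) = 0.2 V — impossible in the active region.
So the transistor is saturated. With V_CE = 0.2 V, I_C = (V_CC − 0.2)/R_C = 9.4/1.8 = 5.22 mA.
Check: β·I_B = 12.7 mA > I_C = 5.22 mA, confirming saturation.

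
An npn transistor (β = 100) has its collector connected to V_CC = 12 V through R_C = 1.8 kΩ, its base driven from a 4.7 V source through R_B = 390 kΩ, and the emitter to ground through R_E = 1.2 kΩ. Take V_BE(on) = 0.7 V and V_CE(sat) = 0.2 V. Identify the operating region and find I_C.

Assume active. Base-emitter loop: I_B = (V_BB − V_BE)/(R_B + (β+1)R_E) = (4.7 − 0.7)/(390 + 101×1.2) = 0.00782 mA.
I_C = β·I_B = 100×0.00782 = 0.782 mA.
V_CE = V_CC − I_C·R_C − I_E·R_E = 12 − 0.782×1.8 − 0.79×1.2 = 9.64 V > V_CE(sat), so the active-region assumption holds.

active; I_C ≈ 0.78 mA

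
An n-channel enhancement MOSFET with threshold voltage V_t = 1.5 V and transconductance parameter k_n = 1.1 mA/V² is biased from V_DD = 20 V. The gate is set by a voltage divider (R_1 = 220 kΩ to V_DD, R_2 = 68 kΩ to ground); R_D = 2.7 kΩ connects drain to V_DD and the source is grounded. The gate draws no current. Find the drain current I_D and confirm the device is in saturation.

V_G = V_DD·R_2/(R_1+R_2) = 20×68/288 = 4.72 V. With the source grounded, V_GS = V_G = 4.72 V.
Assume saturation: I_D = (k_n/2)(V_GS − V_t)² = (1.1/2)×(4.72 − 1.5)² = 0.55×3.22² = 5.71 mA.
V_DS = V_DD − I_D·R_D = 20 − 5.71×2.7 = 4.58 V.
Saturation requires V_DS ≥ V_GS − V_t = 3.22 V; 4.58 ≥ 3.22 ✓.

I_D ≈ 5.7 mA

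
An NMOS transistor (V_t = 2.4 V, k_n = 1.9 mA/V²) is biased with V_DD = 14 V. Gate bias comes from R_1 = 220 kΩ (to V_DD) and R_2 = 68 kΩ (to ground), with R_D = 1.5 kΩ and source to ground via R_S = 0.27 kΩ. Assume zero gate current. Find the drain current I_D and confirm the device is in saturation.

I_D ≈ 0.55 mA

V_G = V_DD·R_2/(R_1+R_2) = 14×68/288 = 3.31 V.
Assume saturation: I_D = (k_n/2)(V_GS − V_t)² with V_GS = V_G − I_D·R_S = 3.31 − 0.27·I_D.
Substituting gives 0.0693·I_D² − 1.46·I_D + 0.779 = 0, with roots I_D = 0.546 or 20.6 mA.
The root I_D = 20.6 mA gives V_GS = -2.26 V ≤ V_t, so take I_D = 0.546 mA.
Then V_GS = 3.16 V and V_DS = V_DD − I_D(R_D+R_S) = 14 − 0.546×1.77 = 13 V.
Saturation requires V_DS ≥ V_GS − V_t = 0.758 V; 13 ≥ 0.758 ✓.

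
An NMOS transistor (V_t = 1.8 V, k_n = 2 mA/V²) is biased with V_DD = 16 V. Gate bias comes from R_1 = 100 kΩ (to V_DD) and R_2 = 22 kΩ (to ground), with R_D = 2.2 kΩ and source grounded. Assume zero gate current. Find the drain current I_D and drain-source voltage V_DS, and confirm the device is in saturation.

V_G = V_DD·R_2/(R_1+R_2) = 16×22/122 = 2.89 V. With the source grounded, V_GS = V_G = 2.89 V.
Assume saturation: I_D = (k_n/2)(V_GS − V_t)² = (2/2)×(2.89 − 1.8)² = 1×1.09² = 1.18 mA.
V_DS = V_DD − I_D·R_D = 16 − 1.18×2.2 = 13.4 V.
Saturation requires V_DS ≥ V_GS − V_t = 1.09 V; 13.4 ≥ 1.09 ✓.

I_D ≈ 1.2 mA, V_DS ≈ 13 V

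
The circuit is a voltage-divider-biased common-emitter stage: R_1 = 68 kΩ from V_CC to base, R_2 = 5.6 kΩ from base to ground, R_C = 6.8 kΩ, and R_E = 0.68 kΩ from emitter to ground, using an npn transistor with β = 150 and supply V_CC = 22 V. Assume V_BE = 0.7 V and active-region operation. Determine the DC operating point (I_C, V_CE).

Thevenize the base divider: V_Th = V_CC·R_2/(R_1+R_2) = 22×5.6/73.6 = 1.67 V, R_Th = R_1‖R_2 = 5.17 kΩ.
Base-emitter loop: V_Th = I_B·R_Th + V_BE + (β+1)I_B·R_E, so I_B = (1.67 − 0.7) / (5.17 + 151×0.68) = 0.00903 mA.
I_C = β·I_B = 150×0.00903 = 1.35 mA, and I_E = (β+1)I_B = 1.36 mA.
V_CE = V_CC − I_C·R_C − I_E·R_E = 22 − 1.35×6.8 − 1.36×0.68 = 11.9 V.
V_CE = 11.9 V > 0.2 V confirms active-region operation.

I_C ≈ 1.4 mA, V_CE ≈ 12 V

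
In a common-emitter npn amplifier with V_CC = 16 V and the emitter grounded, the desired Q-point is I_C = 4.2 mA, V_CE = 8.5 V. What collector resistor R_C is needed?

Collector loop: V_CC = I_C·R_C + V_CE.
R_C = (V_CC − V_CE)/I_C = (16 − 8.5)/4.2 = 1.79 kΩ.

R_C ≈ 1.8 kΩ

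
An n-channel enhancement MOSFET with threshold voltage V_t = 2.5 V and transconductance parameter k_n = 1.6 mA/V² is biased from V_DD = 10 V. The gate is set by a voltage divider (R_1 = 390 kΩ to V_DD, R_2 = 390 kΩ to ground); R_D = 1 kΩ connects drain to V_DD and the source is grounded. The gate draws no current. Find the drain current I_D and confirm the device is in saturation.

V_G = V_DD·R_2/(R_1+R_2) = 10×390/780 = 5 V. With the source grounded, V_GS = V_G = 5 V.
Assume saturation: I_D = (k_n/2)(V_GS − V_t)² = (1.6/2)×(5 − 2.5)² = 0.8×2.5² = 5 mA.
V_DS = V_DD − I_D·R_D = 10 − 5×1 = 5 V.
Saturation requires V_DS ≥ V_GS − V_t = 2.5 V; 5 ≥ 2.5 ✓.

I_D ≈ 5 mA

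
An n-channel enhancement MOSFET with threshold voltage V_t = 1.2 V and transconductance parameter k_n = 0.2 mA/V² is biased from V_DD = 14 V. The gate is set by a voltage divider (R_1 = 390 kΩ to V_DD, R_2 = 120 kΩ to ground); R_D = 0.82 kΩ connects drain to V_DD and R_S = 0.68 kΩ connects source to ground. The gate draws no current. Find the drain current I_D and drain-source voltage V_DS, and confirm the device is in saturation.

V_G = V_DD·R_2/(R_1+R_2) = 14×120/510 = 3.29 V.
Assume saturation: I_D = (k_n/2)(V_GS − V_t)² with V_GS = V_G − I_D·R_S = 3.29 − 0.68·I_D.
Substituting gives 0.0462·I_D² − 1.28·I_D + 0.439 = 0, with roots I_D = 0.346 or 27.4 mA.
The root I_D = 27.4 mA gives V_GS = -15.4 V ≤ V_t, so take I_D = 0.346 mA.
Then V_GS = 3.06 V and V_DS = V_DD − I_D(R_D+R_S) = 14 − 0.346×1.5 = 13.5 V.
Saturation requires V_DS ≥ V_GS − V_t = 1.86 V; 13.5 ≥ 1.86 ✓.

I_D ≈ 0.35 mA, V_DS ≈ 13 V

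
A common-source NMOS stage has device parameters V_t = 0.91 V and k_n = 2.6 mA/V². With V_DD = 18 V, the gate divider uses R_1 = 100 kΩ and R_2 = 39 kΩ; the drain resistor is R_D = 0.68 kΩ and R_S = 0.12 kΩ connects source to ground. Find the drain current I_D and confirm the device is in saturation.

V_G = V_DD·R_2/(R_1+R_2) = 18×39/139 = 5.05 V.
Assume saturation: I_D = (k_n/2)(V_GS − V_t)² with V_GS = V_G − I_D·R_S = 5.05 − 0.12·I_D.
Substituting gives 0.0187·I_D² − 2.29·I_D + 22.3 = 0, with roots I_D = 10.7 or 112 mA.
The root I_D = 112 mA gives V_GS = -8.36 V ≤ V_t, so take I_D = 10.7 mA.
Then V_GS = 3.77 V and V_DS = V_DD − I_D(R_D+R_S) = 18 − 10.7×0.8 = 9.48 V.
Saturation requires V_DS ≥ V_GS − V_t = 2.86 V; 9.48 ≥ 2.86 ✓.

I_D ≈ 11 mA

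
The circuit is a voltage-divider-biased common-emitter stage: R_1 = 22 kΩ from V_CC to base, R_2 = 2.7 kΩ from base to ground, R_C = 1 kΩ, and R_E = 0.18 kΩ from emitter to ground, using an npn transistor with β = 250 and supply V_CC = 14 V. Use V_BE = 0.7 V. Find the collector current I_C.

Thevenize the base divider: V_Th = V_CC·R_2/(R_1+R_2) = 14×2.7/24.7 = 1.53 V, R_Th = R_1‖R_2 = 2.4 kΩ.
Base-emitter loop: V_Th = I_B·R_Th + V_BE + (β+1)I_B·R_E, so I_B = (1.53 − 0.7) / (2.4 + 251×0.18) = 0.0175 mA.
I_C = β·I_B = 250×0.0175 = 4.36 mA, and I_E = (β+1)I_B = 4.38 mA.
V_CE = V_CC − I_C·R_C − I_E·R_E = 14 − 4.36×1 − 4.38×0.18 = 8.85 V.
V_CE = 8.85 V > 0.2 V confirms active-region operation.

I_C ≈ 4.4 mA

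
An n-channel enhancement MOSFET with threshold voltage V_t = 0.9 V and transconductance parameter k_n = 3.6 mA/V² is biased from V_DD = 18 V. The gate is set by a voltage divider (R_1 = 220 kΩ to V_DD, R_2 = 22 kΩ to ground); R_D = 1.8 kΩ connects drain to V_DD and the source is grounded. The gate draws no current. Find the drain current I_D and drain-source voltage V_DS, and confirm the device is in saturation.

I_D ≈ 0.98 mA, V_DS ≈ 16 V

V_G = V_DD·R_2/(R_1+R_2) = 18×22/242 = 1.64 V. With the source grounded, V_GS = V_G = 1.64 V.
Assume saturation: I_D = (k_n/2)(V_GS − V_t)² = (3.6/2)×(1.64 − 0.9)² = 1.8×0.736² = 0.976 mA.
V_DS = V_DD − I_D·R_D = 18 − 0.976×1.8 = 16.2 V.
Saturation requires V_DS ≥ V_GS − V_t = 0.736 V; 16.2 ≥ 0.736 ✓.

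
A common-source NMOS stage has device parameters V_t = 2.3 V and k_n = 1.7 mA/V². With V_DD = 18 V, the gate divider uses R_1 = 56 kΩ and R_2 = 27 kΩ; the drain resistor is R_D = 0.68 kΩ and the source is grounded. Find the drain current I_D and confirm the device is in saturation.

V_G = V_DD·R_2/(R_1+R_2) = 18×27/83 = 5.86 V. With the source grounded, V_GS = V_G = 5.86 V.
Assume saturation: I_D = (k_n/2)(V_GS − V_t)² = (1.7/2)×(5.86 − 2.3)² = 0.85×3.56² = 10.7 mA.
V_DS = V_DD − I_D·R_D = 18 − 10.7×0.68 = 10.7 V.
Saturation requires V_DS ≥ V_GS − V_t = 3.56 V; 10.7 ≥ 3.56 ✓.

I_D ≈ 11 mA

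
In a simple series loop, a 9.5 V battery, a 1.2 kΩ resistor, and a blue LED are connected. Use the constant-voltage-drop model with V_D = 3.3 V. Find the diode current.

KVL around the loop: 9.5 = V_D + I·R = 3.3 + I × 1.2 kΩ.
So I = (9.5 − 3.3) / 1.2 kΩ = 6.2 / 1.2 = 5.17 mA.

I ≈ 5.2 mA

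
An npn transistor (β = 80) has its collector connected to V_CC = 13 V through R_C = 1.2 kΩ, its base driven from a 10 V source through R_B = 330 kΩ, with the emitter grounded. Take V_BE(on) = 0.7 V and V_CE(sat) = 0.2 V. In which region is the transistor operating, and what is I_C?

active; I_C ≈ 2.3 mA

Assume active. Base-emitter loop: I_B = (V_BB − V_BE)/R_B = (10 − 0.7)/330 = 0.0282 mA.
I_C = β·I_B = 80×0.0282 = 2.25 mA.
V_CE = V_CC − I_C·R_C = 13 − 2.25×1.2 = 10.3 V > V_CE(sat), so the active-region assumption holds.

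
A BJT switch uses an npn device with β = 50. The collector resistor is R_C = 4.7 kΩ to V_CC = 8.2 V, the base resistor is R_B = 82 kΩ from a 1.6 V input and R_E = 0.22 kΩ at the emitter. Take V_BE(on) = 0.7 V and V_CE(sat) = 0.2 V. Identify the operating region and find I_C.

active; I_C ≈ 0.48 mA

Assume active. Base-emitter loop: I_B = (V_BB − V_BE)/(R_B + (β+1)R_E) = (1.6 − 0.7)/(82 + 51×0.22) = 0.00965 mA.
I_C = β·I_B = 50×0.00965 = 0.483 mA.
V_CE = V_CC − I_C·R_C − I_E·R_E = 8.2 − 0.483×4.7 − 0.492×0.22 = 5.82 V > V_CE(sat), so the active-region assumption holds.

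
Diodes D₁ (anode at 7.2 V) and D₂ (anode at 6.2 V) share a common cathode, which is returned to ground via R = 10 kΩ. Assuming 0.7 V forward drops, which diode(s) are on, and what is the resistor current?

Assume both conduct. Then node N would need to be at both 7.2−0.7 = 6.5 V and 6.2−0.7 = 5.5 V, which is impossible.
Assume only D₁ conducts: V_N = 7.2 − 0.7 = 6.5 V, so I_R = 6.5/10 = 0.65 mA.
Check D₂: its anode-to-cathode voltage is 6.2 − 6.5 = -0.3 V < 0.7 V, so it is off. The assumption is consistent.

Only D₁ conducts; I_R ≈ 0.65 mA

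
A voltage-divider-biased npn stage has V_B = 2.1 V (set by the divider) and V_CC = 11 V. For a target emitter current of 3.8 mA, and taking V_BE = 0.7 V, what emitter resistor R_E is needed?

R_E ≈ 0.37 kΩ

V_E = V_B − V_BE = 2.1 − 0.7 = 1.4 V.
R_E = V_E / I_E = 1.4 / 3.8 = 0.368 kΩ.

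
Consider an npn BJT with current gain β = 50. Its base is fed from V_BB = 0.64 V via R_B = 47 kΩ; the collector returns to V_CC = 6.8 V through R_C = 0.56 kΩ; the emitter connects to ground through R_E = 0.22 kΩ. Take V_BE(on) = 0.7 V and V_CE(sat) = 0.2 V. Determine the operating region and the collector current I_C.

V_BB = 0.64 V ≤ V_BE(on) = 0.7 V, so the base-emitter junction is not forward biased.
The transistor is in cutoff: I_B = I_C = 0.

cutoff; I_C ≈ 0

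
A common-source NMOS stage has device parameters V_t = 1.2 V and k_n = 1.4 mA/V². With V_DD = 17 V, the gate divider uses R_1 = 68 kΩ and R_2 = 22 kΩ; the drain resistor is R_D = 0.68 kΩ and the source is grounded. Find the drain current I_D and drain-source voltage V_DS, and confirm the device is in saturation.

V_G = V_DD·R_2/(R_1+R_2) = 17×22/90 = 4.16 V. With the source grounded, V_GS = V_G = 4.16 V.
Assume saturation: I_D = (k_n/2)(V_GS − V_t)² = (1.4/2)×(4.16 − 1.2)² = 0.7×2.96² = 6.11 mA.
V_DS = V_DD − I_D·R_D = 17 − 6.11×0.68 = 12.8 V.
Saturation requires V_DS ≥ V_GS − V_t = 2.96 V; 12.8 ≥ 2.96 ✓.

I_D ≈ 6.1 mA, V_DS ≈ 13 V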